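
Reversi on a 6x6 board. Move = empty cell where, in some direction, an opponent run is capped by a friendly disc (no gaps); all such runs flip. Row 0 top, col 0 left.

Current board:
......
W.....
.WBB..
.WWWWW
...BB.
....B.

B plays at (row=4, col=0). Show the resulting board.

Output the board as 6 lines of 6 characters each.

Place B at (4,0); scan 8 dirs for brackets.
Dir NW: edge -> no flip
Dir N: first cell '.' (not opp) -> no flip
Dir NE: opp run (3,1) capped by B -> flip
Dir W: edge -> no flip
Dir E: first cell '.' (not opp) -> no flip
Dir SW: edge -> no flip
Dir S: first cell '.' (not opp) -> no flip
Dir SE: first cell '.' (not opp) -> no flip
All flips: (3,1)

Answer: ......
W.....
.WBB..
.BWWWW
B..BB.
....B.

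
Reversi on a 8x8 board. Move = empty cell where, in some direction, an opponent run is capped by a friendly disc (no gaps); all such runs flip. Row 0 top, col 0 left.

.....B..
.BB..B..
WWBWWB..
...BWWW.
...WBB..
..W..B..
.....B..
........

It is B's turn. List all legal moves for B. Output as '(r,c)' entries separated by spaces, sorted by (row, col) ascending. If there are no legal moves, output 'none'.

Answer: (1,3) (1,4) (2,6) (2,7) (3,0) (3,1) (3,7) (4,2) (4,7) (5,3) (6,1)

Derivation:
(1,0): no bracket -> illegal
(1,3): flips 1 -> legal
(1,4): flips 2 -> legal
(2,6): flips 1 -> legal
(2,7): flips 1 -> legal
(3,0): flips 1 -> legal
(3,1): flips 1 -> legal
(3,2): no bracket -> illegal
(3,7): flips 3 -> legal
(4,1): no bracket -> illegal
(4,2): flips 1 -> legal
(4,6): no bracket -> illegal
(4,7): flips 1 -> legal
(5,1): no bracket -> illegal
(5,3): flips 1 -> legal
(5,4): no bracket -> illegal
(6,1): flips 3 -> legal
(6,2): no bracket -> illegal
(6,3): no bracket -> illegal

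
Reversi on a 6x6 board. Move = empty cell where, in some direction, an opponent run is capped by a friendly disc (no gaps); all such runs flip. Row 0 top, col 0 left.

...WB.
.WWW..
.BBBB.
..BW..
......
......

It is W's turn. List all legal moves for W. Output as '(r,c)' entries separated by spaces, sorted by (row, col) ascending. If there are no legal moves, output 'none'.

(0,5): flips 1 -> legal
(1,0): no bracket -> illegal
(1,4): no bracket -> illegal
(1,5): flips 1 -> legal
(2,0): no bracket -> illegal
(2,5): no bracket -> illegal
(3,0): flips 1 -> legal
(3,1): flips 3 -> legal
(3,4): flips 1 -> legal
(3,5): flips 1 -> legal
(4,1): no bracket -> illegal
(4,2): flips 2 -> legal
(4,3): no bracket -> illegal

Answer: (0,5) (1,5) (3,0) (3,1) (3,4) (3,5) (4,2)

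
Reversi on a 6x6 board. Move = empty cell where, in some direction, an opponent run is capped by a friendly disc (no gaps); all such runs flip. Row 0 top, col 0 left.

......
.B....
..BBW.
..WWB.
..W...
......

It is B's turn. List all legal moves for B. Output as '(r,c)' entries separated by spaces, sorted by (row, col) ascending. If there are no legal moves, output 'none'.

(1,3): no bracket -> illegal
(1,4): flips 1 -> legal
(1,5): no bracket -> illegal
(2,1): no bracket -> illegal
(2,5): flips 1 -> legal
(3,1): flips 2 -> legal
(3,5): no bracket -> illegal
(4,1): flips 1 -> legal
(4,3): flips 1 -> legal
(4,4): flips 1 -> legal
(5,1): no bracket -> illegal
(5,2): flips 2 -> legal
(5,3): no bracket -> illegal

Answer: (1,4) (2,5) (3,1) (4,1) (4,3) (4,4) (5,2)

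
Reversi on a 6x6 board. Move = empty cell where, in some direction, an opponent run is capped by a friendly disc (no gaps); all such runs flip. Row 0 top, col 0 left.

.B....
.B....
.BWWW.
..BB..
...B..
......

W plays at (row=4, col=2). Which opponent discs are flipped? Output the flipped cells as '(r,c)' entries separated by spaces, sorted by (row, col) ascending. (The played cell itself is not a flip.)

Answer: (3,2) (3,3)

Derivation:
Dir NW: first cell '.' (not opp) -> no flip
Dir N: opp run (3,2) capped by W -> flip
Dir NE: opp run (3,3) capped by W -> flip
Dir W: first cell '.' (not opp) -> no flip
Dir E: opp run (4,3), next='.' -> no flip
Dir SW: first cell '.' (not opp) -> no flip
Dir S: first cell '.' (not opp) -> no flip
Dir SE: first cell '.' (not opp) -> no flip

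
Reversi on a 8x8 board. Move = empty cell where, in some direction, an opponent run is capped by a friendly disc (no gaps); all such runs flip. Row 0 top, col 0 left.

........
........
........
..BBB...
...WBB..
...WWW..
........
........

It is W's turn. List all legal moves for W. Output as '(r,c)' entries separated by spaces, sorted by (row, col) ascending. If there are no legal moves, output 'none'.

(2,1): flips 1 -> legal
(2,2): flips 2 -> legal
(2,3): flips 1 -> legal
(2,4): flips 2 -> legal
(2,5): flips 1 -> legal
(3,1): no bracket -> illegal
(3,5): flips 2 -> legal
(3,6): flips 1 -> legal
(4,1): no bracket -> illegal
(4,2): no bracket -> illegal
(4,6): flips 2 -> legal
(5,6): no bracket -> illegal

Answer: (2,1) (2,2) (2,3) (2,4) (2,5) (3,5) (3,6) (4,6)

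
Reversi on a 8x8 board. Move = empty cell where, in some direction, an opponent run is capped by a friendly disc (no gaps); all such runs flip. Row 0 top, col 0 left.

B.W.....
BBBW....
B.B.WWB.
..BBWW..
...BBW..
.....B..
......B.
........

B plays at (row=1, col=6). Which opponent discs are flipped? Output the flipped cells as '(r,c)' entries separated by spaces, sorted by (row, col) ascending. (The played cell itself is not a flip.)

Answer: (2,5) (3,4)

Derivation:
Dir NW: first cell '.' (not opp) -> no flip
Dir N: first cell '.' (not opp) -> no flip
Dir NE: first cell '.' (not opp) -> no flip
Dir W: first cell '.' (not opp) -> no flip
Dir E: first cell '.' (not opp) -> no flip
Dir SW: opp run (2,5) (3,4) capped by B -> flip
Dir S: first cell 'B' (not opp) -> no flip
Dir SE: first cell '.' (not opp) -> no flip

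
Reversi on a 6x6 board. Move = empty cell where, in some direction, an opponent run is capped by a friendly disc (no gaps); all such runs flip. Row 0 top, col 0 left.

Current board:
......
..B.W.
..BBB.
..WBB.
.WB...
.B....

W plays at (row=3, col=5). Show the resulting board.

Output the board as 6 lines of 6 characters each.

Answer: ......
..B.W.
..BBB.
..WWWW
.WB...
.B....

Derivation:
Place W at (3,5); scan 8 dirs for brackets.
Dir NW: opp run (2,4), next='.' -> no flip
Dir N: first cell '.' (not opp) -> no flip
Dir NE: edge -> no flip
Dir W: opp run (3,4) (3,3) capped by W -> flip
Dir E: edge -> no flip
Dir SW: first cell '.' (not opp) -> no flip
Dir S: first cell '.' (not opp) -> no flip
Dir SE: edge -> no flip
All flips: (3,3) (3,4)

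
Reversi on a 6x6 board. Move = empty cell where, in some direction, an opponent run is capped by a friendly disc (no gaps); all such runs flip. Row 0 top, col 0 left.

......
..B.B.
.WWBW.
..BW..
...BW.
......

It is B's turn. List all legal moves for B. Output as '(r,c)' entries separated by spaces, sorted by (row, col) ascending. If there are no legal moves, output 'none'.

(1,0): flips 1 -> legal
(1,1): no bracket -> illegal
(1,3): no bracket -> illegal
(1,5): no bracket -> illegal
(2,0): flips 2 -> legal
(2,5): flips 1 -> legal
(3,0): flips 1 -> legal
(3,1): no bracket -> illegal
(3,4): flips 2 -> legal
(3,5): no bracket -> illegal
(4,2): no bracket -> illegal
(4,5): flips 1 -> legal
(5,3): no bracket -> illegal
(5,4): no bracket -> illegal
(5,5): no bracket -> illegal

Answer: (1,0) (2,0) (2,5) (3,0) (3,4) (4,5)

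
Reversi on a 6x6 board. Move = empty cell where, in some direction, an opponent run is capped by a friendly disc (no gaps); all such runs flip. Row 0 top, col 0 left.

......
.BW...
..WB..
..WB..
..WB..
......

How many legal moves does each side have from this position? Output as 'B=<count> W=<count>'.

Answer: B=6 W=7

Derivation:
-- B to move --
(0,1): flips 1 -> legal
(0,2): no bracket -> illegal
(0,3): no bracket -> illegal
(1,3): flips 1 -> legal
(2,1): flips 2 -> legal
(3,1): flips 1 -> legal
(4,1): flips 2 -> legal
(5,1): flips 1 -> legal
(5,2): no bracket -> illegal
(5,3): no bracket -> illegal
B mobility = 6
-- W to move --
(0,0): flips 1 -> legal
(0,1): no bracket -> illegal
(0,2): no bracket -> illegal
(1,0): flips 1 -> legal
(1,3): no bracket -> illegal
(1,4): flips 1 -> legal
(2,0): no bracket -> illegal
(2,1): no bracket -> illegal
(2,4): flips 2 -> legal
(3,4): flips 2 -> legal
(4,4): flips 2 -> legal
(5,2): no bracket -> illegal
(5,3): no bracket -> illegal
(5,4): flips 1 -> legal
W mobility = 7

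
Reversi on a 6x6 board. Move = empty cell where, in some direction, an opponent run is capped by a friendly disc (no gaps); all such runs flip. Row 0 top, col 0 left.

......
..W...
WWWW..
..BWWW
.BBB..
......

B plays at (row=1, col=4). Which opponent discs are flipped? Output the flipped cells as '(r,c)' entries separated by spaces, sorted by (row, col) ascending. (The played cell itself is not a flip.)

Dir NW: first cell '.' (not opp) -> no flip
Dir N: first cell '.' (not opp) -> no flip
Dir NE: first cell '.' (not opp) -> no flip
Dir W: first cell '.' (not opp) -> no flip
Dir E: first cell '.' (not opp) -> no flip
Dir SW: opp run (2,3) capped by B -> flip
Dir S: first cell '.' (not opp) -> no flip
Dir SE: first cell '.' (not opp) -> no flip

Answer: (2,3)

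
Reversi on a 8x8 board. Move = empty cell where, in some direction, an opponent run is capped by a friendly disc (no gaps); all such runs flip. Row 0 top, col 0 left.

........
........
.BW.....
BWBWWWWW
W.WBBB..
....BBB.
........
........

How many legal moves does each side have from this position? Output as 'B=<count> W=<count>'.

Answer: B=10 W=10

Derivation:
-- B to move --
(1,1): flips 2 -> legal
(1,2): flips 1 -> legal
(1,3): no bracket -> illegal
(2,0): no bracket -> illegal
(2,3): flips 3 -> legal
(2,4): flips 1 -> legal
(2,5): flips 2 -> legal
(2,6): flips 1 -> legal
(2,7): flips 1 -> legal
(4,1): flips 2 -> legal
(4,6): no bracket -> illegal
(4,7): no bracket -> illegal
(5,0): flips 1 -> legal
(5,1): no bracket -> illegal
(5,2): flips 1 -> legal
(5,3): no bracket -> illegal
B mobility = 10
-- W to move --
(1,0): no bracket -> illegal
(1,1): flips 1 -> legal
(1,2): no bracket -> illegal
(2,0): flips 2 -> legal
(2,3): no bracket -> illegal
(4,1): no bracket -> illegal
(4,6): flips 3 -> legal
(4,7): no bracket -> illegal
(5,2): flips 1 -> legal
(5,3): flips 2 -> legal
(5,7): no bracket -> illegal
(6,3): flips 2 -> legal
(6,4): flips 2 -> legal
(6,5): flips 2 -> legal
(6,6): flips 2 -> legal
(6,7): flips 2 -> legal
W mobility = 10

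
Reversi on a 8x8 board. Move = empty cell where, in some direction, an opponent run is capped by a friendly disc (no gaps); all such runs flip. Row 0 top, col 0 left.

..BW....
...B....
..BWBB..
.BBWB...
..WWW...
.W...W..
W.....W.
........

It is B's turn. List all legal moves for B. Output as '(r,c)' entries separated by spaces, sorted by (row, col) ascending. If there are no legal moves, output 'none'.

Answer: (0,4) (1,2) (1,4) (5,2) (5,3) (5,4) (7,7)

Derivation:
(0,4): flips 1 -> legal
(1,2): flips 1 -> legal
(1,4): flips 1 -> legal
(3,5): no bracket -> illegal
(4,0): no bracket -> illegal
(4,1): no bracket -> illegal
(4,5): no bracket -> illegal
(4,6): no bracket -> illegal
(5,0): no bracket -> illegal
(5,2): flips 2 -> legal
(5,3): flips 4 -> legal
(5,4): flips 2 -> legal
(5,6): no bracket -> illegal
(5,7): no bracket -> illegal
(6,1): no bracket -> illegal
(6,2): no bracket -> illegal
(6,4): no bracket -> illegal
(6,5): no bracket -> illegal
(6,7): no bracket -> illegal
(7,0): no bracket -> illegal
(7,1): no bracket -> illegal
(7,5): no bracket -> illegal
(7,6): no bracket -> illegal
(7,7): flips 4 -> legal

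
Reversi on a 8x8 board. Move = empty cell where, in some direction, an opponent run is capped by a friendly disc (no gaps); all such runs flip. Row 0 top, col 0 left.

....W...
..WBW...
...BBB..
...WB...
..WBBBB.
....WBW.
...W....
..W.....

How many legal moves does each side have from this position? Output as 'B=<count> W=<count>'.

-- B to move --
(0,1): flips 1 -> legal
(0,2): no bracket -> illegal
(0,3): flips 1 -> legal
(0,5): flips 1 -> legal
(1,1): flips 1 -> legal
(1,5): flips 1 -> legal
(2,1): no bracket -> illegal
(2,2): flips 1 -> legal
(3,1): no bracket -> illegal
(3,2): flips 1 -> legal
(4,1): flips 1 -> legal
(4,7): no bracket -> illegal
(5,1): flips 2 -> legal
(5,2): no bracket -> illegal
(5,3): flips 1 -> legal
(5,7): flips 1 -> legal
(6,1): no bracket -> illegal
(6,2): no bracket -> illegal
(6,4): flips 1 -> legal
(6,5): flips 1 -> legal
(6,6): flips 1 -> legal
(6,7): flips 1 -> legal
(7,1): no bracket -> illegal
(7,3): no bracket -> illegal
(7,4): no bracket -> illegal
B mobility = 15
-- W to move --
(0,2): no bracket -> illegal
(0,3): flips 2 -> legal
(1,5): flips 1 -> legal
(1,6): no bracket -> illegal
(2,2): flips 1 -> legal
(2,6): no bracket -> illegal
(3,2): flips 2 -> legal
(3,5): flips 1 -> legal
(3,6): flips 3 -> legal
(3,7): no bracket -> illegal
(4,7): flips 4 -> legal
(5,2): no bracket -> illegal
(5,3): flips 1 -> legal
(5,7): no bracket -> illegal
(6,4): no bracket -> illegal
(6,5): no bracket -> illegal
(6,6): flips 2 -> legal
W mobility = 9

Answer: B=15 W=9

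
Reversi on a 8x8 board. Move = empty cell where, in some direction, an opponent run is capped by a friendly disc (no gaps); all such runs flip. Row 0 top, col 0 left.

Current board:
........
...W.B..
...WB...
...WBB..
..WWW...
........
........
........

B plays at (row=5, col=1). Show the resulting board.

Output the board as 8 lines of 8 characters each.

Place B at (5,1); scan 8 dirs for brackets.
Dir NW: first cell '.' (not opp) -> no flip
Dir N: first cell '.' (not opp) -> no flip
Dir NE: opp run (4,2) (3,3) capped by B -> flip
Dir W: first cell '.' (not opp) -> no flip
Dir E: first cell '.' (not opp) -> no flip
Dir SW: first cell '.' (not opp) -> no flip
Dir S: first cell '.' (not opp) -> no flip
Dir SE: first cell '.' (not opp) -> no flip
All flips: (3,3) (4,2)

Answer: ........
...W.B..
...WB...
...BBB..
..BWW...
.B......
........
........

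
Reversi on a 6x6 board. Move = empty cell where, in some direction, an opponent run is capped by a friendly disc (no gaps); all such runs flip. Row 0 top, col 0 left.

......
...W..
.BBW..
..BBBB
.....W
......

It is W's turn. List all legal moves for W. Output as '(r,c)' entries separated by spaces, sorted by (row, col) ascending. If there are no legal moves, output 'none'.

Answer: (2,0) (2,5) (3,1) (4,1) (4,3)

Derivation:
(1,0): no bracket -> illegal
(1,1): no bracket -> illegal
(1,2): no bracket -> illegal
(2,0): flips 2 -> legal
(2,4): no bracket -> illegal
(2,5): flips 1 -> legal
(3,0): no bracket -> illegal
(3,1): flips 1 -> legal
(4,1): flips 1 -> legal
(4,2): no bracket -> illegal
(4,3): flips 1 -> legal
(4,4): no bracket -> illegal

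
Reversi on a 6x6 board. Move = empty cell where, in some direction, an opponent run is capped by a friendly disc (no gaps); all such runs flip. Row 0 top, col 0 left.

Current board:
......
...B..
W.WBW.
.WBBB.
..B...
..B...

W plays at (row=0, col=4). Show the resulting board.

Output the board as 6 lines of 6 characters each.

Place W at (0,4); scan 8 dirs for brackets.
Dir NW: edge -> no flip
Dir N: edge -> no flip
Dir NE: edge -> no flip
Dir W: first cell '.' (not opp) -> no flip
Dir E: first cell '.' (not opp) -> no flip
Dir SW: opp run (1,3) capped by W -> flip
Dir S: first cell '.' (not opp) -> no flip
Dir SE: first cell '.' (not opp) -> no flip
All flips: (1,3)

Answer: ....W.
...W..
W.WBW.
.WBBB.
..B...
..B...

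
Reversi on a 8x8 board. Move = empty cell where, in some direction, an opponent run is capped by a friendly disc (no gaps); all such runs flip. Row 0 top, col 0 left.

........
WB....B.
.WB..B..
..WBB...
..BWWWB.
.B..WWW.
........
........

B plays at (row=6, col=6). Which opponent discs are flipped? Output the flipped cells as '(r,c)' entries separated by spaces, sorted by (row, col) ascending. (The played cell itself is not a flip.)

Answer: (4,4) (5,5) (5,6)

Derivation:
Dir NW: opp run (5,5) (4,4) capped by B -> flip
Dir N: opp run (5,6) capped by B -> flip
Dir NE: first cell '.' (not opp) -> no flip
Dir W: first cell '.' (not opp) -> no flip
Dir E: first cell '.' (not opp) -> no flip
Dir SW: first cell '.' (not opp) -> no flip
Dir S: first cell '.' (not opp) -> no flip
Dir SE: first cell '.' (not opp) -> no flip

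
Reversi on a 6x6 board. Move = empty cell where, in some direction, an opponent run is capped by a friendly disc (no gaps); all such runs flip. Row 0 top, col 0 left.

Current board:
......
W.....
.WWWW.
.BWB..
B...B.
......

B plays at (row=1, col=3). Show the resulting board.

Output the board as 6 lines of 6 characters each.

Place B at (1,3); scan 8 dirs for brackets.
Dir NW: first cell '.' (not opp) -> no flip
Dir N: first cell '.' (not opp) -> no flip
Dir NE: first cell '.' (not opp) -> no flip
Dir W: first cell '.' (not opp) -> no flip
Dir E: first cell '.' (not opp) -> no flip
Dir SW: opp run (2,2) capped by B -> flip
Dir S: opp run (2,3) capped by B -> flip
Dir SE: opp run (2,4), next='.' -> no flip
All flips: (2,2) (2,3)

Answer: ......
W..B..
.WBBW.
.BWB..
B...B.
......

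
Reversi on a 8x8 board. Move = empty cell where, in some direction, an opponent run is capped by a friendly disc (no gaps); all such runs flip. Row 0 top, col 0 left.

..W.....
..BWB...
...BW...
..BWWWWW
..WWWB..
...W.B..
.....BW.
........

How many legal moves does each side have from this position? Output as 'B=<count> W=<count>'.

-- B to move --
(0,1): no bracket -> illegal
(0,3): flips 1 -> legal
(0,4): no bracket -> illegal
(1,1): no bracket -> illegal
(1,5): no bracket -> illegal
(2,2): flips 2 -> legal
(2,5): flips 2 -> legal
(2,6): no bracket -> illegal
(2,7): flips 1 -> legal
(3,1): no bracket -> illegal
(4,1): flips 3 -> legal
(4,6): no bracket -> illegal
(4,7): no bracket -> illegal
(5,1): no bracket -> illegal
(5,2): flips 1 -> legal
(5,4): flips 4 -> legal
(5,6): no bracket -> illegal
(5,7): no bracket -> illegal
(6,2): no bracket -> illegal
(6,3): flips 3 -> legal
(6,4): no bracket -> illegal
(6,7): flips 1 -> legal
(7,5): no bracket -> illegal
(7,6): no bracket -> illegal
(7,7): flips 1 -> legal
B mobility = 10
-- W to move --
(0,1): flips 2 -> legal
(0,3): no bracket -> illegal
(0,4): flips 1 -> legal
(0,5): no bracket -> illegal
(1,1): flips 1 -> legal
(1,5): flips 1 -> legal
(2,1): flips 1 -> legal
(2,2): flips 3 -> legal
(2,5): no bracket -> illegal
(3,1): flips 1 -> legal
(4,1): no bracket -> illegal
(4,6): flips 1 -> legal
(5,4): flips 1 -> legal
(5,6): flips 1 -> legal
(6,4): flips 1 -> legal
(7,4): no bracket -> illegal
(7,5): flips 3 -> legal
(7,6): no bracket -> illegal
W mobility = 12

Answer: B=10 W=12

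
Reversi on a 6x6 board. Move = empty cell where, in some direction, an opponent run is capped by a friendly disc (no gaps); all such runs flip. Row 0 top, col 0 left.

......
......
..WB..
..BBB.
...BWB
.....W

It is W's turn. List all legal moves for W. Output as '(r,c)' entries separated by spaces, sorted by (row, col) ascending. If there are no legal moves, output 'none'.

Answer: (2,4) (3,5) (4,2)

Derivation:
(1,2): no bracket -> illegal
(1,3): no bracket -> illegal
(1,4): no bracket -> illegal
(2,1): no bracket -> illegal
(2,4): flips 2 -> legal
(2,5): no bracket -> illegal
(3,1): no bracket -> illegal
(3,5): flips 1 -> legal
(4,1): no bracket -> illegal
(4,2): flips 2 -> legal
(5,2): no bracket -> illegal
(5,3): no bracket -> illegal
(5,4): no bracket -> illegal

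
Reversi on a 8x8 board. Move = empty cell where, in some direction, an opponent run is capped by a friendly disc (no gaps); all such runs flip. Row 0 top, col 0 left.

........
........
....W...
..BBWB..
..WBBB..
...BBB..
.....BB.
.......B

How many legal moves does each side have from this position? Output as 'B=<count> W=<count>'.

-- B to move --
(1,3): flips 1 -> legal
(1,4): flips 2 -> legal
(1,5): flips 1 -> legal
(2,3): flips 1 -> legal
(2,5): flips 1 -> legal
(3,1): flips 1 -> legal
(4,1): flips 1 -> legal
(5,1): flips 1 -> legal
(5,2): flips 1 -> legal
B mobility = 9
-- W to move --
(2,1): no bracket -> illegal
(2,2): flips 1 -> legal
(2,3): no bracket -> illegal
(2,5): no bracket -> illegal
(2,6): no bracket -> illegal
(3,1): flips 2 -> legal
(3,6): flips 1 -> legal
(4,1): no bracket -> illegal
(4,6): flips 4 -> legal
(5,2): flips 1 -> legal
(5,6): flips 1 -> legal
(5,7): no bracket -> illegal
(6,2): no bracket -> illegal
(6,3): no bracket -> illegal
(6,4): flips 3 -> legal
(6,7): no bracket -> illegal
(7,4): no bracket -> illegal
(7,5): no bracket -> illegal
(7,6): no bracket -> illegal
W mobility = 7

Answer: B=9 W=7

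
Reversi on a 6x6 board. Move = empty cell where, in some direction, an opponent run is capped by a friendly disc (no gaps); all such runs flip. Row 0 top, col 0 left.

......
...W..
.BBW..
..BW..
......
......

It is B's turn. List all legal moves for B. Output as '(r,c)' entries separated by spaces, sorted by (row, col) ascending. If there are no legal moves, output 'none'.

(0,2): no bracket -> illegal
(0,3): no bracket -> illegal
(0,4): flips 1 -> legal
(1,2): no bracket -> illegal
(1,4): flips 1 -> legal
(2,4): flips 1 -> legal
(3,4): flips 1 -> legal
(4,2): no bracket -> illegal
(4,3): no bracket -> illegal
(4,4): flips 1 -> legal

Answer: (0,4) (1,4) (2,4) (3,4) (4,4)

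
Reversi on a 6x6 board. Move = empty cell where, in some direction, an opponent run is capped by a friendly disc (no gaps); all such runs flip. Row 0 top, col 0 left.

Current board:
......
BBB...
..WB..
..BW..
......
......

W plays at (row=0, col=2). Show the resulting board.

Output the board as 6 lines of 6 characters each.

Place W at (0,2); scan 8 dirs for brackets.
Dir NW: edge -> no flip
Dir N: edge -> no flip
Dir NE: edge -> no flip
Dir W: first cell '.' (not opp) -> no flip
Dir E: first cell '.' (not opp) -> no flip
Dir SW: opp run (1,1), next='.' -> no flip
Dir S: opp run (1,2) capped by W -> flip
Dir SE: first cell '.' (not opp) -> no flip
All flips: (1,2)

Answer: ..W...
BBW...
..WB..
..BW..
......
......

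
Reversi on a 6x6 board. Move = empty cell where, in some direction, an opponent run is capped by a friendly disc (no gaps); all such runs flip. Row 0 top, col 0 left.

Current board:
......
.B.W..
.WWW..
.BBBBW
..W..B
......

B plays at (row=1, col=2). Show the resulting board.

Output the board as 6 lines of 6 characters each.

Answer: ......
.BBW..
.WBB..
.BBBBW
..W..B
......

Derivation:
Place B at (1,2); scan 8 dirs for brackets.
Dir NW: first cell '.' (not opp) -> no flip
Dir N: first cell '.' (not opp) -> no flip
Dir NE: first cell '.' (not opp) -> no flip
Dir W: first cell 'B' (not opp) -> no flip
Dir E: opp run (1,3), next='.' -> no flip
Dir SW: opp run (2,1), next='.' -> no flip
Dir S: opp run (2,2) capped by B -> flip
Dir SE: opp run (2,3) capped by B -> flip
All flips: (2,2) (2,3)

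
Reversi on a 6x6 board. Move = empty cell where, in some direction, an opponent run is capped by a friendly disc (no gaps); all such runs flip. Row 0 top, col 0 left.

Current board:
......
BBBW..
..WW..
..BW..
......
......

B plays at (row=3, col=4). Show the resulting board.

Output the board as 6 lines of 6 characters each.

Answer: ......
BBBW..
..WB..
..BBB.
......
......

Derivation:
Place B at (3,4); scan 8 dirs for brackets.
Dir NW: opp run (2,3) capped by B -> flip
Dir N: first cell '.' (not opp) -> no flip
Dir NE: first cell '.' (not opp) -> no flip
Dir W: opp run (3,3) capped by B -> flip
Dir E: first cell '.' (not opp) -> no flip
Dir SW: first cell '.' (not opp) -> no flip
Dir S: first cell '.' (not opp) -> no flip
Dir SE: first cell '.' (not opp) -> no flip
All flips: (2,3) (3,3)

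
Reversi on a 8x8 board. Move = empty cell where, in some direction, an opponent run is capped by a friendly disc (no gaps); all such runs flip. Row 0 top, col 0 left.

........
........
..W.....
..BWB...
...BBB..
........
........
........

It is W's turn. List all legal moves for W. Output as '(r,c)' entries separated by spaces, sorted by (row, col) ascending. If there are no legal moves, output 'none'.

(2,1): no bracket -> illegal
(2,3): no bracket -> illegal
(2,4): no bracket -> illegal
(2,5): no bracket -> illegal
(3,1): flips 1 -> legal
(3,5): flips 1 -> legal
(3,6): no bracket -> illegal
(4,1): no bracket -> illegal
(4,2): flips 1 -> legal
(4,6): no bracket -> illegal
(5,2): no bracket -> illegal
(5,3): flips 1 -> legal
(5,4): no bracket -> illegal
(5,5): flips 1 -> legal
(5,6): no bracket -> illegal

Answer: (3,1) (3,5) (4,2) (5,3) (5,5)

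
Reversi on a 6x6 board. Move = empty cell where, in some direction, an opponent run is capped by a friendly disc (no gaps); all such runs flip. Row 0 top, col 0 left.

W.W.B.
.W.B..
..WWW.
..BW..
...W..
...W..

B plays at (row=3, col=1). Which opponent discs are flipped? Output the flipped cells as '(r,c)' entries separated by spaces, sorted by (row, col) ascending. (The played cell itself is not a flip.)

Dir NW: first cell '.' (not opp) -> no flip
Dir N: first cell '.' (not opp) -> no flip
Dir NE: opp run (2,2) capped by B -> flip
Dir W: first cell '.' (not opp) -> no flip
Dir E: first cell 'B' (not opp) -> no flip
Dir SW: first cell '.' (not opp) -> no flip
Dir S: first cell '.' (not opp) -> no flip
Dir SE: first cell '.' (not opp) -> no flip

Answer: (2,2)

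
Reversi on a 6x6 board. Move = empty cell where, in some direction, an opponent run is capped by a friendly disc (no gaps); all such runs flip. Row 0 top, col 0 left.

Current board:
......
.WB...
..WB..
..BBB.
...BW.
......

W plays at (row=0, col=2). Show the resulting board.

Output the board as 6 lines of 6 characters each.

Place W at (0,2); scan 8 dirs for brackets.
Dir NW: edge -> no flip
Dir N: edge -> no flip
Dir NE: edge -> no flip
Dir W: first cell '.' (not opp) -> no flip
Dir E: first cell '.' (not opp) -> no flip
Dir SW: first cell 'W' (not opp) -> no flip
Dir S: opp run (1,2) capped by W -> flip
Dir SE: first cell '.' (not opp) -> no flip
All flips: (1,2)

Answer: ..W...
.WW...
..WB..
..BBB.
...BW.
......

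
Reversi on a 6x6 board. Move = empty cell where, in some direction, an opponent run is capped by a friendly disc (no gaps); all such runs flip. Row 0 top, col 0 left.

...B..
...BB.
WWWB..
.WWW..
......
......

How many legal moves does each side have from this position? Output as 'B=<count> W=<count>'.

-- B to move --
(1,0): no bracket -> illegal
(1,1): no bracket -> illegal
(1,2): no bracket -> illegal
(2,4): no bracket -> illegal
(3,0): no bracket -> illegal
(3,4): no bracket -> illegal
(4,0): flips 2 -> legal
(4,1): flips 1 -> legal
(4,2): no bracket -> illegal
(4,3): flips 1 -> legal
(4,4): no bracket -> illegal
B mobility = 3
-- W to move --
(0,2): no bracket -> illegal
(0,4): flips 1 -> legal
(0,5): flips 2 -> legal
(1,2): no bracket -> illegal
(1,5): no bracket -> illegal
(2,4): flips 1 -> legal
(2,5): no bracket -> illegal
(3,4): no bracket -> illegal
W mobility = 3

Answer: B=3 W=3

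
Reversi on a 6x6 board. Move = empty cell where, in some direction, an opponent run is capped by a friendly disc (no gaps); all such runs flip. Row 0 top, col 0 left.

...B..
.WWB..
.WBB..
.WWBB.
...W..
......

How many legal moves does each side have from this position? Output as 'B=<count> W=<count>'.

Answer: B=11 W=7

Derivation:
-- B to move --
(0,0): flips 1 -> legal
(0,1): flips 1 -> legal
(0,2): flips 1 -> legal
(1,0): flips 2 -> legal
(2,0): flips 1 -> legal
(3,0): flips 4 -> legal
(4,0): flips 1 -> legal
(4,1): flips 1 -> legal
(4,2): flips 1 -> legal
(4,4): no bracket -> illegal
(5,2): flips 1 -> legal
(5,3): flips 1 -> legal
(5,4): no bracket -> illegal
B mobility = 11
-- W to move --
(0,2): no bracket -> illegal
(0,4): flips 2 -> legal
(1,4): flips 2 -> legal
(2,4): flips 2 -> legal
(2,5): flips 1 -> legal
(3,5): flips 2 -> legal
(4,2): no bracket -> illegal
(4,4): flips 2 -> legal
(4,5): flips 2 -> legal
W mobility = 7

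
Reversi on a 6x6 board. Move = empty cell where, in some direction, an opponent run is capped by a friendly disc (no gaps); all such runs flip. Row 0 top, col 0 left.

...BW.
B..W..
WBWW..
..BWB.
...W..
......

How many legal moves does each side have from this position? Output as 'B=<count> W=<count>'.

-- B to move --
(0,2): no bracket -> illegal
(0,5): flips 1 -> legal
(1,1): no bracket -> illegal
(1,2): flips 2 -> legal
(1,4): flips 1 -> legal
(1,5): no bracket -> illegal
(2,4): flips 2 -> legal
(3,0): flips 1 -> legal
(3,1): no bracket -> illegal
(4,2): no bracket -> illegal
(4,4): no bracket -> illegal
(5,2): flips 1 -> legal
(5,3): flips 4 -> legal
(5,4): flips 1 -> legal
B mobility = 8
-- W to move --
(0,0): flips 1 -> legal
(0,1): no bracket -> illegal
(0,2): flips 1 -> legal
(1,1): no bracket -> illegal
(1,2): no bracket -> illegal
(1,4): no bracket -> illegal
(2,4): no bracket -> illegal
(2,5): flips 1 -> legal
(3,0): no bracket -> illegal
(3,1): flips 1 -> legal
(3,5): flips 1 -> legal
(4,1): flips 1 -> legal
(4,2): flips 1 -> legal
(4,4): no bracket -> illegal
(4,5): flips 1 -> legal
W mobility = 8

Answer: B=8 W=8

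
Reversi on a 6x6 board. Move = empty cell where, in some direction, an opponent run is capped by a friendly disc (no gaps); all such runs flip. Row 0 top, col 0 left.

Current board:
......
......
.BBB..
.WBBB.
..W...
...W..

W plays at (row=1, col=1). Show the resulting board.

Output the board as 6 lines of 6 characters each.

Place W at (1,1); scan 8 dirs for brackets.
Dir NW: first cell '.' (not opp) -> no flip
Dir N: first cell '.' (not opp) -> no flip
Dir NE: first cell '.' (not opp) -> no flip
Dir W: first cell '.' (not opp) -> no flip
Dir E: first cell '.' (not opp) -> no flip
Dir SW: first cell '.' (not opp) -> no flip
Dir S: opp run (2,1) capped by W -> flip
Dir SE: opp run (2,2) (3,3), next='.' -> no flip
All flips: (2,1)

Answer: ......
.W....
.WBB..
.WBBB.
..W...
...W..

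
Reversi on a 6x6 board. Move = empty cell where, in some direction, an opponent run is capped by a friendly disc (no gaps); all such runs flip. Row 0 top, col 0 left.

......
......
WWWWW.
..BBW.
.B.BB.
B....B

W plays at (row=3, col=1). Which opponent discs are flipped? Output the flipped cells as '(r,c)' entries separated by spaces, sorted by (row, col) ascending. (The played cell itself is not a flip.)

Dir NW: first cell 'W' (not opp) -> no flip
Dir N: first cell 'W' (not opp) -> no flip
Dir NE: first cell 'W' (not opp) -> no flip
Dir W: first cell '.' (not opp) -> no flip
Dir E: opp run (3,2) (3,3) capped by W -> flip
Dir SW: first cell '.' (not opp) -> no flip
Dir S: opp run (4,1), next='.' -> no flip
Dir SE: first cell '.' (not opp) -> no flip

Answer: (3,2) (3,3)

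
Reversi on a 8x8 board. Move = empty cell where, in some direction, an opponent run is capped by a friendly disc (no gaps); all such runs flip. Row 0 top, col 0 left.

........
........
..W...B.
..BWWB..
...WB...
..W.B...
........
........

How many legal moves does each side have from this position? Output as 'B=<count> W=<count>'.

Answer: B=4 W=8

Derivation:
-- B to move --
(1,1): flips 2 -> legal
(1,2): flips 1 -> legal
(1,3): no bracket -> illegal
(2,1): no bracket -> illegal
(2,3): no bracket -> illegal
(2,4): flips 1 -> legal
(2,5): no bracket -> illegal
(3,1): no bracket -> illegal
(4,1): no bracket -> illegal
(4,2): flips 1 -> legal
(4,5): no bracket -> illegal
(5,1): no bracket -> illegal
(5,3): no bracket -> illegal
(6,1): no bracket -> illegal
(6,2): no bracket -> illegal
(6,3): no bracket -> illegal
B mobility = 4
-- W to move --
(1,5): no bracket -> illegal
(1,6): no bracket -> illegal
(1,7): no bracket -> illegal
(2,1): flips 1 -> legal
(2,3): no bracket -> illegal
(2,4): no bracket -> illegal
(2,5): no bracket -> illegal
(2,7): no bracket -> illegal
(3,1): flips 1 -> legal
(3,6): flips 1 -> legal
(3,7): no bracket -> illegal
(4,1): no bracket -> illegal
(4,2): flips 1 -> legal
(4,5): flips 1 -> legal
(4,6): no bracket -> illegal
(5,3): no bracket -> illegal
(5,5): flips 1 -> legal
(6,3): no bracket -> illegal
(6,4): flips 2 -> legal
(6,5): flips 1 -> legal
W mobility = 8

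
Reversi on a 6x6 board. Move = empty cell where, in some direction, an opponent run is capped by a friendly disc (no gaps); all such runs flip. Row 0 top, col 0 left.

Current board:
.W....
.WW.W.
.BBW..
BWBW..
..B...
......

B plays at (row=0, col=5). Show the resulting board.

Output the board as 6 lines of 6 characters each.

Place B at (0,5); scan 8 dirs for brackets.
Dir NW: edge -> no flip
Dir N: edge -> no flip
Dir NE: edge -> no flip
Dir W: first cell '.' (not opp) -> no flip
Dir E: edge -> no flip
Dir SW: opp run (1,4) (2,3) capped by B -> flip
Dir S: first cell '.' (not opp) -> no flip
Dir SE: edge -> no flip
All flips: (1,4) (2,3)

Answer: .W...B
.WW.B.
.BBB..
BWBW..
..B...
......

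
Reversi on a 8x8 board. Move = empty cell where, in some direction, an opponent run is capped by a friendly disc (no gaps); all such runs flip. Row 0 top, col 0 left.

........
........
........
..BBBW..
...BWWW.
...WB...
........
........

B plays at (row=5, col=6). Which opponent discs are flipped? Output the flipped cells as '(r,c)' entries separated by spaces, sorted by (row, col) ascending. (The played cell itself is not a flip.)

Answer: (4,5)

Derivation:
Dir NW: opp run (4,5) capped by B -> flip
Dir N: opp run (4,6), next='.' -> no flip
Dir NE: first cell '.' (not opp) -> no flip
Dir W: first cell '.' (not opp) -> no flip
Dir E: first cell '.' (not opp) -> no flip
Dir SW: first cell '.' (not opp) -> no flip
Dir S: first cell '.' (not opp) -> no flip
Dir SE: first cell '.' (not opp) -> no flip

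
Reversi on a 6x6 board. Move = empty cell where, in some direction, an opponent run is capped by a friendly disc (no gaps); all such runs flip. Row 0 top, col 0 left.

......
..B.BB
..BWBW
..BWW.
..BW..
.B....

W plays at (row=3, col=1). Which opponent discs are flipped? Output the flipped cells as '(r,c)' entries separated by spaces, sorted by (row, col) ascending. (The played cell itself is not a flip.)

Dir NW: first cell '.' (not opp) -> no flip
Dir N: first cell '.' (not opp) -> no flip
Dir NE: opp run (2,2), next='.' -> no flip
Dir W: first cell '.' (not opp) -> no flip
Dir E: opp run (3,2) capped by W -> flip
Dir SW: first cell '.' (not opp) -> no flip
Dir S: first cell '.' (not opp) -> no flip
Dir SE: opp run (4,2), next='.' -> no flip

Answer: (3,2)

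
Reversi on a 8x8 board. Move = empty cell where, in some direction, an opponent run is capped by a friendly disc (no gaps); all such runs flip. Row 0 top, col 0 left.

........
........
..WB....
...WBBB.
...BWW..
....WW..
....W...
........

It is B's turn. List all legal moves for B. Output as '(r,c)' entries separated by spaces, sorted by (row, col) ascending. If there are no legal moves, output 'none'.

(1,1): no bracket -> illegal
(1,2): no bracket -> illegal
(1,3): no bracket -> illegal
(2,1): flips 1 -> legal
(2,4): no bracket -> illegal
(3,1): no bracket -> illegal
(3,2): flips 1 -> legal
(4,2): no bracket -> illegal
(4,6): flips 2 -> legal
(5,3): flips 1 -> legal
(5,6): flips 1 -> legal
(6,3): flips 2 -> legal
(6,5): flips 3 -> legal
(6,6): no bracket -> illegal
(7,3): no bracket -> illegal
(7,4): flips 3 -> legal
(7,5): no bracket -> illegal

Answer: (2,1) (3,2) (4,6) (5,3) (5,6) (6,3) (6,5) (7,4)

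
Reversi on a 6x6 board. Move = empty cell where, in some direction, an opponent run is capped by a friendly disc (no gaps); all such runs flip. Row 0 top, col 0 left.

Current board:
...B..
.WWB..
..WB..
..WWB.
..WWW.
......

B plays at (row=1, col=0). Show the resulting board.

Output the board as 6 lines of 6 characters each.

Place B at (1,0); scan 8 dirs for brackets.
Dir NW: edge -> no flip
Dir N: first cell '.' (not opp) -> no flip
Dir NE: first cell '.' (not opp) -> no flip
Dir W: edge -> no flip
Dir E: opp run (1,1) (1,2) capped by B -> flip
Dir SW: edge -> no flip
Dir S: first cell '.' (not opp) -> no flip
Dir SE: first cell '.' (not opp) -> no flip
All flips: (1,1) (1,2)

Answer: ...B..
BBBB..
..WB..
..WWB.
..WWW.
......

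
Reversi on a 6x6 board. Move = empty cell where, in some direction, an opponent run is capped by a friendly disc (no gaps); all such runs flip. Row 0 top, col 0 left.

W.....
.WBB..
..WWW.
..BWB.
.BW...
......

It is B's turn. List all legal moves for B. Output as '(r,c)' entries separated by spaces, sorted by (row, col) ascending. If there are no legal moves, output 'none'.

Answer: (1,0) (1,4) (3,1) (3,5) (4,3) (5,2)

Derivation:
(0,1): no bracket -> illegal
(0,2): no bracket -> illegal
(1,0): flips 1 -> legal
(1,4): flips 2 -> legal
(1,5): no bracket -> illegal
(2,0): no bracket -> illegal
(2,1): no bracket -> illegal
(2,5): no bracket -> illegal
(3,1): flips 1 -> legal
(3,5): flips 1 -> legal
(4,3): flips 3 -> legal
(4,4): no bracket -> illegal
(5,1): no bracket -> illegal
(5,2): flips 1 -> legal
(5,3): no bracket -> illegal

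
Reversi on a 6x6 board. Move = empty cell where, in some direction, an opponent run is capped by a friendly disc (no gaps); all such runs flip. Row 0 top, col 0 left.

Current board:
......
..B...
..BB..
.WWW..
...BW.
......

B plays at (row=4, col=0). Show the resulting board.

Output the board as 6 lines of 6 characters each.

Place B at (4,0); scan 8 dirs for brackets.
Dir NW: edge -> no flip
Dir N: first cell '.' (not opp) -> no flip
Dir NE: opp run (3,1) capped by B -> flip
Dir W: edge -> no flip
Dir E: first cell '.' (not opp) -> no flip
Dir SW: edge -> no flip
Dir S: first cell '.' (not opp) -> no flip
Dir SE: first cell '.' (not opp) -> no flip
All flips: (3,1)

Answer: ......
..B...
..BB..
.BWW..
B..BW.
......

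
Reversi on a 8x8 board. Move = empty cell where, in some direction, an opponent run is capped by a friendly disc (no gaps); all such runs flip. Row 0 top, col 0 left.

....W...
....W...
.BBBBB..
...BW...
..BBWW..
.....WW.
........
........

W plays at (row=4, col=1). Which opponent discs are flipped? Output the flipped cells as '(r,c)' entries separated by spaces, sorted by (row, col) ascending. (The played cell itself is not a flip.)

Dir NW: first cell '.' (not opp) -> no flip
Dir N: first cell '.' (not opp) -> no flip
Dir NE: first cell '.' (not opp) -> no flip
Dir W: first cell '.' (not opp) -> no flip
Dir E: opp run (4,2) (4,3) capped by W -> flip
Dir SW: first cell '.' (not opp) -> no flip
Dir S: first cell '.' (not opp) -> no flip
Dir SE: first cell '.' (not opp) -> no flip

Answer: (4,2) (4,3)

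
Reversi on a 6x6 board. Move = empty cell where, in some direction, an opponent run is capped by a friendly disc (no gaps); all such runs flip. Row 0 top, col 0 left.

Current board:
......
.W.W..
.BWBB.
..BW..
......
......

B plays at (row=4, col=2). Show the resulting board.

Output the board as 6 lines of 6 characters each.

Answer: ......
.W.W..
.BWBB.
..BB..
..B...
......

Derivation:
Place B at (4,2); scan 8 dirs for brackets.
Dir NW: first cell '.' (not opp) -> no flip
Dir N: first cell 'B' (not opp) -> no flip
Dir NE: opp run (3,3) capped by B -> flip
Dir W: first cell '.' (not opp) -> no flip
Dir E: first cell '.' (not opp) -> no flip
Dir SW: first cell '.' (not opp) -> no flip
Dir S: first cell '.' (not opp) -> no flip
Dir SE: first cell '.' (not opp) -> no flip
All flips: (3,3)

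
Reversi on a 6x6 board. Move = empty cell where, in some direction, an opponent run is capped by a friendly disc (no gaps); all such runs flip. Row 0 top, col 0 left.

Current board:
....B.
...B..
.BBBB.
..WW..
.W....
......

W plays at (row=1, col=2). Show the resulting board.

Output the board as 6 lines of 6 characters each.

Answer: ....B.
..WB..
.BWBB.
..WW..
.W....
......

Derivation:
Place W at (1,2); scan 8 dirs for brackets.
Dir NW: first cell '.' (not opp) -> no flip
Dir N: first cell '.' (not opp) -> no flip
Dir NE: first cell '.' (not opp) -> no flip
Dir W: first cell '.' (not opp) -> no flip
Dir E: opp run (1,3), next='.' -> no flip
Dir SW: opp run (2,1), next='.' -> no flip
Dir S: opp run (2,2) capped by W -> flip
Dir SE: opp run (2,3), next='.' -> no flip
All flips: (2,2)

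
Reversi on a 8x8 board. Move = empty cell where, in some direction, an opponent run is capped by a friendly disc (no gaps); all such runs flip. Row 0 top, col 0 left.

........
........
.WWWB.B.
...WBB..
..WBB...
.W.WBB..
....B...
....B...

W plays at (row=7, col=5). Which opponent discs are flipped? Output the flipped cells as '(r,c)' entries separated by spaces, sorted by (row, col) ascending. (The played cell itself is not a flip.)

Answer: (6,4)

Derivation:
Dir NW: opp run (6,4) capped by W -> flip
Dir N: first cell '.' (not opp) -> no flip
Dir NE: first cell '.' (not opp) -> no flip
Dir W: opp run (7,4), next='.' -> no flip
Dir E: first cell '.' (not opp) -> no flip
Dir SW: edge -> no flip
Dir S: edge -> no flip
Dir SE: edge -> no flip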